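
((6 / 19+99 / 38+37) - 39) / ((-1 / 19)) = -35 / 2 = -17.50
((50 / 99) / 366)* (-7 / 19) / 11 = -175 / 3786453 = -0.00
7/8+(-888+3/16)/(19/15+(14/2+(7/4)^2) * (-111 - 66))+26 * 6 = 537779105/3417208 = 157.37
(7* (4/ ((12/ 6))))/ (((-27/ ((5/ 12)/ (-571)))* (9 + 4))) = 35/ 1202526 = 0.00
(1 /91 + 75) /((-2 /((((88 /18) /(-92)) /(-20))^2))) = -412973 /1559703600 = -0.00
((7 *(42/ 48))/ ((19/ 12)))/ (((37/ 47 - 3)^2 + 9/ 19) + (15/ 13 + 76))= 4221399/ 90053836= 0.05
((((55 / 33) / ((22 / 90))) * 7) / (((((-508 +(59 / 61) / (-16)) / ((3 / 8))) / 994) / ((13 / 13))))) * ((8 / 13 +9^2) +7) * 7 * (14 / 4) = -1796900716800 / 23636327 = -76022.84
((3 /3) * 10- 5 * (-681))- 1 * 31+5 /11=37229 /11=3384.45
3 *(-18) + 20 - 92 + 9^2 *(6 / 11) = -900 / 11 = -81.82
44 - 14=30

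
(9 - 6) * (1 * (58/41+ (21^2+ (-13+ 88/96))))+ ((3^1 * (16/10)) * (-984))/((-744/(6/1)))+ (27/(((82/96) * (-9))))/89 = 3006804289/2262380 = 1329.04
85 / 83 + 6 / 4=419 / 166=2.52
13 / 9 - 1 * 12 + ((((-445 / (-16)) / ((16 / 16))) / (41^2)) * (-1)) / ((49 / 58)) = -62716585 / 5930568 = -10.58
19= 19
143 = 143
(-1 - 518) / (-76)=519 / 76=6.83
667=667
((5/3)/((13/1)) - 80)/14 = -445/78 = -5.71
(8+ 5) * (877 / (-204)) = -55.89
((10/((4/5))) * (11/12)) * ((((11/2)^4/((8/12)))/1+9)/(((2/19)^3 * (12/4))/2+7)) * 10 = 5559459565/245888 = 22609.72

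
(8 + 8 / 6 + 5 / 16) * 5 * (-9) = -6945 / 16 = -434.06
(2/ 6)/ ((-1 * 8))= -0.04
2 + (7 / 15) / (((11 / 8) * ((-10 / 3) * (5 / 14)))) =2358 / 1375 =1.71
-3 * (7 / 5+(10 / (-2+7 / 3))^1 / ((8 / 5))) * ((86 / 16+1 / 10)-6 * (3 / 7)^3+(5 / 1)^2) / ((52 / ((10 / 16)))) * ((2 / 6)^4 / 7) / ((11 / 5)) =-12760747 / 730211328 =-0.02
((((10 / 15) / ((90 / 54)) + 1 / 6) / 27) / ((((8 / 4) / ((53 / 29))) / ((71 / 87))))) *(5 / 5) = 63971 / 4087260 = 0.02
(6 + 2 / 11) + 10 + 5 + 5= 26.18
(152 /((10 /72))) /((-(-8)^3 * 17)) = 171 /1360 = 0.13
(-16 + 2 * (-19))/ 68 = -27/ 34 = -0.79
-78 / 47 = -1.66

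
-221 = -221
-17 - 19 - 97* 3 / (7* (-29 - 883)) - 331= -780879 / 2128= -366.95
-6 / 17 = -0.35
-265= -265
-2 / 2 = -1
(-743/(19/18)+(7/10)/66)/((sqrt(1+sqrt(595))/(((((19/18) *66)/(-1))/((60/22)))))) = 97093777/(5400 *sqrt(1+sqrt(595))) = 3568.16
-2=-2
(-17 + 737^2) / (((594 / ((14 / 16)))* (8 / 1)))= 237629 / 2376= 100.01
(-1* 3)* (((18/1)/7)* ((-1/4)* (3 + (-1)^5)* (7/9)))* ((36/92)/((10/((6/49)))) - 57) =-170.99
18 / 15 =6 / 5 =1.20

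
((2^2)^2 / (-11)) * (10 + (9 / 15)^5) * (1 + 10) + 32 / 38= -9523872 / 59375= -160.40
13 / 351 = 1 / 27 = 0.04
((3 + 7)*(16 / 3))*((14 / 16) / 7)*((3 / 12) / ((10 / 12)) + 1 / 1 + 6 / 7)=302 / 21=14.38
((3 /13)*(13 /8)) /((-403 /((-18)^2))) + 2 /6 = 77 /2418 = 0.03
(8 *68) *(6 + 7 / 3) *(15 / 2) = 34000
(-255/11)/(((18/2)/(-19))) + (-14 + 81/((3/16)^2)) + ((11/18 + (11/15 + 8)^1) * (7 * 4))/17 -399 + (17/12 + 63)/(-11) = 5965391/3060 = 1949.47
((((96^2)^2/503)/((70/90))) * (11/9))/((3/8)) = 2491416576/3521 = 707587.78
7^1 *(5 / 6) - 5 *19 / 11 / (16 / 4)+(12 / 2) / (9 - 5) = 683 / 132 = 5.17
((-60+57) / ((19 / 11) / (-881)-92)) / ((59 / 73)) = 707443 / 17534623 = 0.04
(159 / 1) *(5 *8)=6360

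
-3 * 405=-1215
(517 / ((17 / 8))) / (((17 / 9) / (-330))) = -12283920 / 289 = -42504.91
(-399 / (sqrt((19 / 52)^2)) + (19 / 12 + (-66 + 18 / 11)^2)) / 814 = 3.75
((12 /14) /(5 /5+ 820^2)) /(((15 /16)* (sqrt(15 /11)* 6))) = 0.00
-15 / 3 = -5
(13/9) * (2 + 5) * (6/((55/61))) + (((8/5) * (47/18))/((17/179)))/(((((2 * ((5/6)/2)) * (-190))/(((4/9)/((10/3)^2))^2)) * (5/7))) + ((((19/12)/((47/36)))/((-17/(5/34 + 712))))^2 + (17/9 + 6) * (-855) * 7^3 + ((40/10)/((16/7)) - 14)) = -34807968078330623362431/15062522969140625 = -2310898.92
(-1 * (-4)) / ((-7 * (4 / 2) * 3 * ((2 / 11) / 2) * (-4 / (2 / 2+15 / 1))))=88 / 21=4.19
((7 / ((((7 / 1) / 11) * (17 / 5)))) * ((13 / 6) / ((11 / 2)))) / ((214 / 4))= 130 / 5457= 0.02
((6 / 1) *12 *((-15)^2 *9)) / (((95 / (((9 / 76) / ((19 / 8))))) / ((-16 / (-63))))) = 933120 / 48013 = 19.43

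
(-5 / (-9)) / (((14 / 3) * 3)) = 5 / 126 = 0.04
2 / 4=1 / 2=0.50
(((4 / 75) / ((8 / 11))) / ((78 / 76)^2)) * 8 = 63536 / 114075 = 0.56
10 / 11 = 0.91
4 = 4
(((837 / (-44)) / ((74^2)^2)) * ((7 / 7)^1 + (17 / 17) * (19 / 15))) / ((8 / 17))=-80631 / 26388186880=-0.00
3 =3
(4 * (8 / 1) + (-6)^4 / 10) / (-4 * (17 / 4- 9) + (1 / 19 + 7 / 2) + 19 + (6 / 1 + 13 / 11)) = 337744 / 101855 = 3.32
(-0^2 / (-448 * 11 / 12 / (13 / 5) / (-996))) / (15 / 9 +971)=0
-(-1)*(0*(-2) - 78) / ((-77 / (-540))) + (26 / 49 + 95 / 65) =-3818961 / 7007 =-545.02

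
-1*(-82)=82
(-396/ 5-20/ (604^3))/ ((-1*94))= 21814537561/ 25890991520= 0.84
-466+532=66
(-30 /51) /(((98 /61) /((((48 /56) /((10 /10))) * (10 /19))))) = -18300 /110789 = -0.17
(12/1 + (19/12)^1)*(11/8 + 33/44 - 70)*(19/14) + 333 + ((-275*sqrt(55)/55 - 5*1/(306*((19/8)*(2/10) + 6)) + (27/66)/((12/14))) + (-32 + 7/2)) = -983.35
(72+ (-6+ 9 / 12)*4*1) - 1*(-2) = 53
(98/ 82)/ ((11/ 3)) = 147/ 451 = 0.33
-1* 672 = -672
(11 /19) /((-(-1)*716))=11 /13604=0.00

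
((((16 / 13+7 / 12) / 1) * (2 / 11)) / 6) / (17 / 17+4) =283 / 25740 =0.01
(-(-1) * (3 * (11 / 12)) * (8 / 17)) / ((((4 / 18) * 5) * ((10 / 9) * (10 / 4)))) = 891 / 2125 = 0.42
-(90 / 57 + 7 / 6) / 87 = -313 / 9918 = -0.03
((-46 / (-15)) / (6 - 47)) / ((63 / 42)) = -92 / 1845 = -0.05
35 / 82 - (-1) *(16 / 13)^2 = 26907 / 13858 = 1.94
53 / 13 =4.08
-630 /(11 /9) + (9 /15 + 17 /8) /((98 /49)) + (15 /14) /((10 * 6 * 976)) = -1545401761 /3006080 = -514.09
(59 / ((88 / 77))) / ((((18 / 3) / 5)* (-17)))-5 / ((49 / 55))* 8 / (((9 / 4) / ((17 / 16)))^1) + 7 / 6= -2706811 / 119952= -22.57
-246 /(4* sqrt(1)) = -123 /2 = -61.50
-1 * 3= -3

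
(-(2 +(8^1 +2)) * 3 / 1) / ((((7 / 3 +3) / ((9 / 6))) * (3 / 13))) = -351 / 8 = -43.88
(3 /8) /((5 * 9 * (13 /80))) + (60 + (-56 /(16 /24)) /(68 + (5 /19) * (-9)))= 2858230 /48633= 58.77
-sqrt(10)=-3.16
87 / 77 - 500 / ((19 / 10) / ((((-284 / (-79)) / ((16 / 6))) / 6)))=-6703163 / 115577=-58.00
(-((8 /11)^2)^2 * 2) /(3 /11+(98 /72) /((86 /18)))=-1.00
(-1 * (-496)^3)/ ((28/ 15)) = 457589760/ 7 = 65369965.71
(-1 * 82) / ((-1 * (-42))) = -41 / 21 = -1.95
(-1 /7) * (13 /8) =-13 /56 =-0.23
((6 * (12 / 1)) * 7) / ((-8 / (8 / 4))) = -126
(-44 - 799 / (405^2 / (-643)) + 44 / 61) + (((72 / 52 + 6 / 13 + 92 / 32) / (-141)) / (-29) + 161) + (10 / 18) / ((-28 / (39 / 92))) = 55189708315336313 / 456693623895600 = 120.85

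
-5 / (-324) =5 / 324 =0.02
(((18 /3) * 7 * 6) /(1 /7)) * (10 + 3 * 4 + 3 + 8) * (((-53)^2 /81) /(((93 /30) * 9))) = 72356.08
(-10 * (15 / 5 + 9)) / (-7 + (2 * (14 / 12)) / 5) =900 / 49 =18.37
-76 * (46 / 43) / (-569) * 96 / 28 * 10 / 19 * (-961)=-42437760 / 171269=-247.78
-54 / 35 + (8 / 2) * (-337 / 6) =-23752 / 105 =-226.21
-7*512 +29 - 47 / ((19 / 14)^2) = -1292567 / 361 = -3580.52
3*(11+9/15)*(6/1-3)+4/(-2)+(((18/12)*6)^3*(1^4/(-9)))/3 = 377/5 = 75.40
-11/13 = -0.85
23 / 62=0.37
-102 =-102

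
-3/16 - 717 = -11475/16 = -717.19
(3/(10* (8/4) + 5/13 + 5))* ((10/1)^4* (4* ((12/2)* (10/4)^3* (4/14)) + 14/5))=10004800/77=129932.47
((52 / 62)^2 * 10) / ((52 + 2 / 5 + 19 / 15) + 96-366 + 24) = -20280 / 554497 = -0.04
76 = 76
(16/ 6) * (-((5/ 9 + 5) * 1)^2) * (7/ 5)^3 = -54880/ 243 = -225.84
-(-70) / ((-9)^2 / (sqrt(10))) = 70 * sqrt(10) / 81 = 2.73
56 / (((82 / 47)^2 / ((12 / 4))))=92778 / 1681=55.19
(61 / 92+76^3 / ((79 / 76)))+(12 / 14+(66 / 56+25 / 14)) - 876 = 5360225530 / 12719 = 421434.51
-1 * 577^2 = -332929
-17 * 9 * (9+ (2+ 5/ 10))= -3519/ 2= -1759.50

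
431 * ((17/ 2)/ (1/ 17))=124559/ 2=62279.50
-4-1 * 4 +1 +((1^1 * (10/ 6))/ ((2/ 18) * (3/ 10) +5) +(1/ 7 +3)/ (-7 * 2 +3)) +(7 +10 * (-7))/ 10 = -140101/ 10570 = -13.25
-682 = -682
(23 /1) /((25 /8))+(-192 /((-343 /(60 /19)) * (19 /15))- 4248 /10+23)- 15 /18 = -7315669493 /18573450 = -393.88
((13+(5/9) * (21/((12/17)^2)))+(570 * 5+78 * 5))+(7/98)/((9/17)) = 9908285/3024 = 3276.55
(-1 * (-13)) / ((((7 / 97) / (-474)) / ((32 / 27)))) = -6375616 / 63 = -101200.25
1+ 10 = 11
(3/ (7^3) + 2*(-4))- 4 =-4113/ 343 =-11.99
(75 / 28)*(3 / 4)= 225 / 112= 2.01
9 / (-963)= -1 / 107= -0.01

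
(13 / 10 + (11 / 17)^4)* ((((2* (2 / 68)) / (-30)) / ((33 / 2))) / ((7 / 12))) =-2464366 / 8199674175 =-0.00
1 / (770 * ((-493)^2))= 1 / 187147730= 0.00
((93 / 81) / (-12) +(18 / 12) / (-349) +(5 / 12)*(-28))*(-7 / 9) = 9313675 / 1017684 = 9.15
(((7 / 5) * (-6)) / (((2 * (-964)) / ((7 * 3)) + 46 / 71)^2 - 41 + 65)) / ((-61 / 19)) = 887009319 / 2825541964270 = 0.00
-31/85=-0.36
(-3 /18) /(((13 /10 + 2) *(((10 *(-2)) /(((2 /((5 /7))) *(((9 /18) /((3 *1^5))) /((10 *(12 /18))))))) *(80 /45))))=0.00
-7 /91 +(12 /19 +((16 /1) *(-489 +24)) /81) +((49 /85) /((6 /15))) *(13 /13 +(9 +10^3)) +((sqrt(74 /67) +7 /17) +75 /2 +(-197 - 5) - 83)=sqrt(4958) /67 +14901251 /13338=1118.25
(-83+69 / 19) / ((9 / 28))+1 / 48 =-675527 / 2736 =-246.90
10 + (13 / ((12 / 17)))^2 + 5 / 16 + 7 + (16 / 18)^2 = 231515 / 648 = 357.28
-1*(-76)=76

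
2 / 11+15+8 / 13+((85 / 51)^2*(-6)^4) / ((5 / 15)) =10815.80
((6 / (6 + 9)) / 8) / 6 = 1 / 120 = 0.01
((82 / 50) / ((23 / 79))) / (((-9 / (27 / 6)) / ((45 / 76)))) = -29151 / 17480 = -1.67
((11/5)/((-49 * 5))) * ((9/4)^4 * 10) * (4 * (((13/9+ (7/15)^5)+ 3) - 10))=1247977071/24500000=50.94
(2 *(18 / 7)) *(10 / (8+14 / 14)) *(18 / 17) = 720 / 119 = 6.05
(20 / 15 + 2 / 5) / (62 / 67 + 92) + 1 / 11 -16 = -742004 / 46695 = -15.89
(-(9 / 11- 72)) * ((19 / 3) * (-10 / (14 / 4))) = -99180 / 77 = -1288.05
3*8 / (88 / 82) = 246 / 11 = 22.36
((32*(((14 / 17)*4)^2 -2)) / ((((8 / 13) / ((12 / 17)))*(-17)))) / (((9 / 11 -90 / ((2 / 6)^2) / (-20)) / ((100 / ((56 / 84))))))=-585270400 / 8435621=-69.38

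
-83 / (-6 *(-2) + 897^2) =-83 / 804621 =-0.00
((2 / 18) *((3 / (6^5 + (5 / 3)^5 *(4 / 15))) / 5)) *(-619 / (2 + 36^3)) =-150417 / 1323035181160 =-0.00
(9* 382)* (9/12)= 2578.50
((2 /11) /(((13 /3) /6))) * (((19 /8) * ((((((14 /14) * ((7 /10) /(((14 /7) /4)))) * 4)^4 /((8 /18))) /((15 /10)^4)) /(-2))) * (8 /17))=-93427712 /1519375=-61.49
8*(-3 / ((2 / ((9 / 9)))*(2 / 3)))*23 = -414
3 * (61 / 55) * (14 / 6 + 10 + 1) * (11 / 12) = 122 / 3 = 40.67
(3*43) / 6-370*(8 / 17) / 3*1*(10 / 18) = -9863 / 918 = -10.74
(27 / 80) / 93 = 9 / 2480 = 0.00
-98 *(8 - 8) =0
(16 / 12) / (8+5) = 4 / 39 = 0.10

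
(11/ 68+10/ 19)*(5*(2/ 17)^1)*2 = 4445/ 5491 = 0.81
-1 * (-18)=18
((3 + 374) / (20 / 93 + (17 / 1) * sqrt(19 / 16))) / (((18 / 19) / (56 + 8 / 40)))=-1996700576 / 142455777 + 65766325222 * sqrt(19) / 237426295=1193.38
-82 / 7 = -11.71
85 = 85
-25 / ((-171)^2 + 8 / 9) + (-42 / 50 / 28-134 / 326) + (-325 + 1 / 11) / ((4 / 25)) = -95843926787733 / 47187636100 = -2031.12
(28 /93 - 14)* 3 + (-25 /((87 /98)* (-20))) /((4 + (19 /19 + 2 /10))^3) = -3895228001 /94804944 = -41.09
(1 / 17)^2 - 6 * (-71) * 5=615571 / 289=2130.00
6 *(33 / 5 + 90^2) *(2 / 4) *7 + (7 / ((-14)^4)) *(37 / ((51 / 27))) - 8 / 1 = 79409171953 / 466480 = 170230.60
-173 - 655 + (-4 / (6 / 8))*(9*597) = -29484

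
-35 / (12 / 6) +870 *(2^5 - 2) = 52165 / 2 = 26082.50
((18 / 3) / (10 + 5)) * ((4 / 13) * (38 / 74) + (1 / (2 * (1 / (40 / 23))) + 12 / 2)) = 155492 / 55315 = 2.81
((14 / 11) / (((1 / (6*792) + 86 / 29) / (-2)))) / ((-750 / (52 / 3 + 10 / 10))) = 214368 / 10217525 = 0.02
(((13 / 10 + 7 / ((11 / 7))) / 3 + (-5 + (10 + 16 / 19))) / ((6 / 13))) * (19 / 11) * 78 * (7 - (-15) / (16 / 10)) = 359072441 / 9680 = 37094.26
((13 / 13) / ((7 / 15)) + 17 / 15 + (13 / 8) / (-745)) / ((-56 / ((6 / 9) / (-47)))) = 81955 / 98826336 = 0.00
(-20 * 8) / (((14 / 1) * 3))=-80 / 21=-3.81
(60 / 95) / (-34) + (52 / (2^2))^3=709625 / 323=2196.98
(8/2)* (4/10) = 8/5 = 1.60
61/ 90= 0.68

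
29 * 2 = 58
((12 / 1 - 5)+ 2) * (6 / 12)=4.50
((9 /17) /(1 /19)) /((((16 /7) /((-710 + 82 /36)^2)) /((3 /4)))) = 21583522093 /13056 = 1653149.67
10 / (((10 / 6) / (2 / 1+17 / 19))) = 330 / 19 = 17.37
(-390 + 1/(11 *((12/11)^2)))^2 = 3152710201/20736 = 152040.42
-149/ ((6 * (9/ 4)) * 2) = -149/ 27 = -5.52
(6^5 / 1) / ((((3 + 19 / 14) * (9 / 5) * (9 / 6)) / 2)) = 80640 / 61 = 1321.97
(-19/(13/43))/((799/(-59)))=4.64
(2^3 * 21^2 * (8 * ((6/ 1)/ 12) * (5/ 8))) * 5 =44100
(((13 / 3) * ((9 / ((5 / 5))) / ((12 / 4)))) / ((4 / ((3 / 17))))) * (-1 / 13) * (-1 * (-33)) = -99 / 68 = -1.46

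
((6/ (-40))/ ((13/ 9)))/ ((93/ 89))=-0.10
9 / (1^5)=9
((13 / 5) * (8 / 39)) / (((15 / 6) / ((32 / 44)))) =128 / 825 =0.16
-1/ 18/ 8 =-1/ 144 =-0.01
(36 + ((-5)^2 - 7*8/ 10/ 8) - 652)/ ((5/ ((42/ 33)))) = -41419/ 275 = -150.61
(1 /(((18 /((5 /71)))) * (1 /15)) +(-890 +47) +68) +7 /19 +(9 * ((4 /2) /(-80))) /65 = -8150247323 /10522200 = -774.58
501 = 501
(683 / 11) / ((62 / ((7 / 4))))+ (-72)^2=14146733 / 2728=5185.75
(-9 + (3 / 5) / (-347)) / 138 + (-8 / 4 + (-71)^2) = 201078692 / 39905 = 5038.93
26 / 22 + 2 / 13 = 191 / 143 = 1.34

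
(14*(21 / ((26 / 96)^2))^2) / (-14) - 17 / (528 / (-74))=-618009059515 / 7540104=-81962.94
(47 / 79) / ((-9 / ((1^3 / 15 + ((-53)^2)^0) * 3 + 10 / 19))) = -5546 / 22515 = -0.25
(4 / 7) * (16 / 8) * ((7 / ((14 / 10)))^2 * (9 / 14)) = 900 / 49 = 18.37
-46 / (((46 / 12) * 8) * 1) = -3 / 2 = -1.50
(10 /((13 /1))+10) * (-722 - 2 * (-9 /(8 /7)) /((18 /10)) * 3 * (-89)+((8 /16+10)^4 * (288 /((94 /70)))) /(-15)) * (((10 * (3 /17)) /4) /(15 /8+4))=-69820293900 /488189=-143018.98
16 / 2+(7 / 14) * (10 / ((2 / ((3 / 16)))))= 271 / 32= 8.47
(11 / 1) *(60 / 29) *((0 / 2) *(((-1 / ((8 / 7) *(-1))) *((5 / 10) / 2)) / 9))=0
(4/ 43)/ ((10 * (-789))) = -2/ 169635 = -0.00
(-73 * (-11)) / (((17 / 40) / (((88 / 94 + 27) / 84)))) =10543390 / 16779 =628.37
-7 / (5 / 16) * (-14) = 1568 / 5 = 313.60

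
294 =294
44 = 44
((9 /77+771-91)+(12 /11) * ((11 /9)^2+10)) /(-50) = -1440031 /103950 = -13.85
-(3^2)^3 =-729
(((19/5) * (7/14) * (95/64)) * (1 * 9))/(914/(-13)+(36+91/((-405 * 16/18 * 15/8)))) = -1500525/2036096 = -0.74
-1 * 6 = -6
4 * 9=36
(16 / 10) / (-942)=-4 / 2355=-0.00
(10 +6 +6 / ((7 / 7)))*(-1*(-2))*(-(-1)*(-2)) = -88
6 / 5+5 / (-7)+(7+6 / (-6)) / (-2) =-88 / 35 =-2.51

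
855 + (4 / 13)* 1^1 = 11119 / 13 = 855.31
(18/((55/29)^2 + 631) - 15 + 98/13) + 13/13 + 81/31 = -13252611/3469024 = -3.82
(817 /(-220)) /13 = -817 /2860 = -0.29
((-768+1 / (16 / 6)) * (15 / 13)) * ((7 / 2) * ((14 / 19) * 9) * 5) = -203113575 / 1976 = -102790.27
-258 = -258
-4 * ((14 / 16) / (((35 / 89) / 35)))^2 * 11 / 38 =-4269419 / 608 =-7022.07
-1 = -1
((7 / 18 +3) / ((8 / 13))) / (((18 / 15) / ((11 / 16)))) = 43615 / 13824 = 3.16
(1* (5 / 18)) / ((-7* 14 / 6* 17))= -5 / 4998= -0.00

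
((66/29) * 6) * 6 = 2376/29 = 81.93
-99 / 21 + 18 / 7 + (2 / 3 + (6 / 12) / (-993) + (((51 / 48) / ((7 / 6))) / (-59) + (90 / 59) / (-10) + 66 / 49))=-2279259 / 7655368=-0.30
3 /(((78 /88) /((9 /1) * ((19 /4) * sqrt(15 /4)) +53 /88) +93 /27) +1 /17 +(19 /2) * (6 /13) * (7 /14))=1434922223028606 /2724189144936131 - 3482604965268 * sqrt(15) /13620945724680655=0.53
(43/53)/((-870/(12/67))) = -86/514895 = -0.00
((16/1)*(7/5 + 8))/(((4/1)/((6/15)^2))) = 6.02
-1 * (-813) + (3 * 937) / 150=41587 / 50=831.74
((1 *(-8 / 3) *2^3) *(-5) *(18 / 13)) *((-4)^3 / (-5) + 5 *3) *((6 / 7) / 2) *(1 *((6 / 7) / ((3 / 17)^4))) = 2972011264 / 1911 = 1555212.59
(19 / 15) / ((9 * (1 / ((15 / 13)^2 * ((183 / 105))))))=1159 / 3549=0.33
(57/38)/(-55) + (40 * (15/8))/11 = 747/110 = 6.79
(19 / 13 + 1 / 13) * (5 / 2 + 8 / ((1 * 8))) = 70 / 13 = 5.38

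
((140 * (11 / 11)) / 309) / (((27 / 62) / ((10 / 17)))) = 86800 / 141831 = 0.61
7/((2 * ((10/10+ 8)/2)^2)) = 14/81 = 0.17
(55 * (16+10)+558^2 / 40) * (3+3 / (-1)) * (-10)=0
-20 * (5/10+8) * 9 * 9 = -13770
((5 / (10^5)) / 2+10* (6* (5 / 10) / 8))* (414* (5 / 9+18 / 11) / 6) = 748654991 / 1320000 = 567.16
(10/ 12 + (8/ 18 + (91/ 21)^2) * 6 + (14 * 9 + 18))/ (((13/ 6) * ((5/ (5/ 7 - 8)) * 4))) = -11373/ 260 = -43.74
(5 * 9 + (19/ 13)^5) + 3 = 54.67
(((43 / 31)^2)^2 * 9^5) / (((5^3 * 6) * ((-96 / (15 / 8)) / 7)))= -471045820581 / 11821068800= -39.85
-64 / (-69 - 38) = 64 / 107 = 0.60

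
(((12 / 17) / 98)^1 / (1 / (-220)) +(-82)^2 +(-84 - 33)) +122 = 5603937 / 833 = 6727.42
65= 65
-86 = -86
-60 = -60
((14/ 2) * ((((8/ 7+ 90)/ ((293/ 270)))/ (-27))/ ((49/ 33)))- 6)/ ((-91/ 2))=593364/ 1306487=0.45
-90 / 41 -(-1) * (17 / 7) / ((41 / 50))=220 / 287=0.77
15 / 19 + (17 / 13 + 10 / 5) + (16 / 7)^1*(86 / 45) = 658652 / 77805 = 8.47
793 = 793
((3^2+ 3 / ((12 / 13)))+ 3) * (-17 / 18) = -1037 / 72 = -14.40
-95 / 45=-19 / 9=-2.11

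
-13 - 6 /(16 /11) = -137 /8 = -17.12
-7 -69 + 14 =-62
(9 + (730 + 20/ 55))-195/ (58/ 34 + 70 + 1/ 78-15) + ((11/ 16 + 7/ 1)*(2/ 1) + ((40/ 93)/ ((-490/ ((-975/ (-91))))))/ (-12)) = 158614816634507/ 211120086408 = 751.30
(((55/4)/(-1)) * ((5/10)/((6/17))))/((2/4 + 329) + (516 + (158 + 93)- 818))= -935/13368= -0.07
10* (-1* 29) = -290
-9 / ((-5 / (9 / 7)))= 81 / 35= 2.31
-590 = -590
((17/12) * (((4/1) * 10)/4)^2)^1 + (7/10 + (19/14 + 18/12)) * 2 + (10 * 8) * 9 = 91222/105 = 868.78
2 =2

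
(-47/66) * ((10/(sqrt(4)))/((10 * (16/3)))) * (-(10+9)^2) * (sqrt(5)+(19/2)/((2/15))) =16967 * sqrt(5)/704+4835595/2816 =1771.08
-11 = -11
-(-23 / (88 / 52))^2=-89401 / 484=-184.71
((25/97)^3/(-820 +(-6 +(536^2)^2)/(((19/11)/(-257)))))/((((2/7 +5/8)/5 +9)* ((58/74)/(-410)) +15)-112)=3602875000/250741405147957619685879341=0.00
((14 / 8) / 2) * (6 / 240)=7 / 320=0.02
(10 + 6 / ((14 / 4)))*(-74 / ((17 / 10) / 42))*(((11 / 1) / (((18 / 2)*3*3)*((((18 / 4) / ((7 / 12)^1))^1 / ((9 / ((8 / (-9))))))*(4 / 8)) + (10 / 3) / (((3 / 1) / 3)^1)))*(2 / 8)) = 10512810 / 4913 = 2139.79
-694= -694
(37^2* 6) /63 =2738 /21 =130.38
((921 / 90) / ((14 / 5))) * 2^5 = 2456 / 21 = 116.95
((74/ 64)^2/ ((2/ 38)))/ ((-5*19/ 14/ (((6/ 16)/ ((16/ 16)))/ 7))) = -4107/ 20480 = -0.20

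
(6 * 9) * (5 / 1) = 270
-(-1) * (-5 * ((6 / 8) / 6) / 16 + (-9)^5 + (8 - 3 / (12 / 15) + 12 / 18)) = -22672943 / 384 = -59044.12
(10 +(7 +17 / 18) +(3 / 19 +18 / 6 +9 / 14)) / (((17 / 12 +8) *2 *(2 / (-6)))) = -52058 / 15029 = -3.46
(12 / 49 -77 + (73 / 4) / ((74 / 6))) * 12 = -1637691 / 1813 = -903.30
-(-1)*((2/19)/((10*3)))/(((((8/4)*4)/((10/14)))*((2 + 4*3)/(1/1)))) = 1/44688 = 0.00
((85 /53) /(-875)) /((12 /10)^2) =-17 /13356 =-0.00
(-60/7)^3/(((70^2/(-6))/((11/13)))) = 142560/218491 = 0.65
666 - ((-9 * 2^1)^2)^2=-104310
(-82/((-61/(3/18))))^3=68921/6128487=0.01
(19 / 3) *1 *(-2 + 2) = 0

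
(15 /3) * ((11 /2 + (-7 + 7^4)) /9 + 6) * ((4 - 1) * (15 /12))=122675 /24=5111.46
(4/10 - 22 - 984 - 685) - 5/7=-59196/35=-1691.31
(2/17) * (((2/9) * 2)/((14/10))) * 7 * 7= 280/153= 1.83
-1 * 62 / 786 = -31 / 393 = -0.08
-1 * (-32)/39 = 32/39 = 0.82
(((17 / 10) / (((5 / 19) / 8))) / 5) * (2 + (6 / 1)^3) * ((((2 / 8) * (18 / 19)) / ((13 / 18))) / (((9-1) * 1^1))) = 150093 / 1625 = 92.36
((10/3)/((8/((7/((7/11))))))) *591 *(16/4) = 10835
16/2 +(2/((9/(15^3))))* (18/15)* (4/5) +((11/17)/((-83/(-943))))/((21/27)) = 7283813/9877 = 737.45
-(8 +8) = -16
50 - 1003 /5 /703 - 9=143112 /3515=40.71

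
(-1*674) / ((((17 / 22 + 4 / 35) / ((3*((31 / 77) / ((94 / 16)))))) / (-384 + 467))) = -416208480 / 32101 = -12965.59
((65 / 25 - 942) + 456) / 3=-161.13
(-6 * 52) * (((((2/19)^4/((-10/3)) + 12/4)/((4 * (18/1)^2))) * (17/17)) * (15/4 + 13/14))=-3.38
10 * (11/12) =9.17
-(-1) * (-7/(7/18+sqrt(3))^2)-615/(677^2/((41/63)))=-22294869241097/8199739099461+571536 * sqrt(3)/851929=-1.56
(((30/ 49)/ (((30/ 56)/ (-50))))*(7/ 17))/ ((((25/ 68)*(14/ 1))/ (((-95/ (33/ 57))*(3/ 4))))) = 43320/ 77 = 562.60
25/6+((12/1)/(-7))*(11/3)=-89/42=-2.12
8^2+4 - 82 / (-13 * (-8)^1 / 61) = 1035 / 52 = 19.90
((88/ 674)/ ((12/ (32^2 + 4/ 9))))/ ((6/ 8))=405680/ 27297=14.86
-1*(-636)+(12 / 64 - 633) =51 / 16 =3.19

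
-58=-58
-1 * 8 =-8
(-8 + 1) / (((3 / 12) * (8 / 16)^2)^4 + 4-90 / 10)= 458752 / 327679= 1.40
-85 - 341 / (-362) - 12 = -34773 / 362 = -96.06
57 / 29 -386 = -11137 / 29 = -384.03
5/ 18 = 0.28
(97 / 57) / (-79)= -97 / 4503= -0.02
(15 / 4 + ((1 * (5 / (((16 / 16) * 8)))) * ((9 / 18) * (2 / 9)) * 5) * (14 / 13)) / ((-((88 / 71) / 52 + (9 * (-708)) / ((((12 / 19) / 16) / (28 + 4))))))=0.00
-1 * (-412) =412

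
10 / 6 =5 / 3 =1.67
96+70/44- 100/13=25711/286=89.90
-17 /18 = -0.94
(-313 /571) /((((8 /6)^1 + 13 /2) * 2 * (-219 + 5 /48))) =45072 /281976359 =0.00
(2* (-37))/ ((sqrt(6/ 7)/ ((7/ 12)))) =-259* sqrt(42)/ 36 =-46.63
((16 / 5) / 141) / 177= 16 / 124785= 0.00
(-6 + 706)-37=663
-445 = -445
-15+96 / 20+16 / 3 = -73 / 15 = -4.87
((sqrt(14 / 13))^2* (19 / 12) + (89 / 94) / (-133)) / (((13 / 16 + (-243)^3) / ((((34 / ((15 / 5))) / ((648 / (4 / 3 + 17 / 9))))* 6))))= -1632642464 / 40801902441710319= -0.00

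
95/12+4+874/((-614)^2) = 13480229/1130988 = 11.92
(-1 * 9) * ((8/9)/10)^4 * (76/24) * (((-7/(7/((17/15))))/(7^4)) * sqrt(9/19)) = 2176 * sqrt(19)/16409334375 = 0.00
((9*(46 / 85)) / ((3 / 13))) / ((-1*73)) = -1794 / 6205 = -0.29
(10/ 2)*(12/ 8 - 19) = -175/ 2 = -87.50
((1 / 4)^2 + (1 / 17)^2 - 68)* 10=-1570635 / 2312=-679.34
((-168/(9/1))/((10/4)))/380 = -28/1425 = -0.02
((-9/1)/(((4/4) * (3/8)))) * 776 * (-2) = 37248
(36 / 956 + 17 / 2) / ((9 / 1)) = 0.95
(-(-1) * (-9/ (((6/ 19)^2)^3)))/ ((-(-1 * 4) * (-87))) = 47045881/ 1804032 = 26.08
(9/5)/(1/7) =63/5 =12.60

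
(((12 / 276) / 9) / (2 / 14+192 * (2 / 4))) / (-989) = -7 / 137778579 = -0.00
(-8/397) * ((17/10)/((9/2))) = -136/17865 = -0.01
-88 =-88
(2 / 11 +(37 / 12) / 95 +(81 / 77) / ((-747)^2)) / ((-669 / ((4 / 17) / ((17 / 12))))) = -518305364 / 9743039779935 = -0.00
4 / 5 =0.80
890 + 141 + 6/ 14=7220/ 7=1031.43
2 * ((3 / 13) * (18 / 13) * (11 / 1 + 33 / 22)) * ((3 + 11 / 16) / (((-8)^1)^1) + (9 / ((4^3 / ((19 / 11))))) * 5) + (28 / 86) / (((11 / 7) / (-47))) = -1729361 / 465088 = -3.72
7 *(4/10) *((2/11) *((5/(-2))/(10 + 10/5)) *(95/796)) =-665/52536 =-0.01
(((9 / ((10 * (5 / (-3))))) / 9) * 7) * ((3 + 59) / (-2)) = 651 / 50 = 13.02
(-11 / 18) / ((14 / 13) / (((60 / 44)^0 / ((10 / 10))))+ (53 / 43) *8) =-6149 / 110052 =-0.06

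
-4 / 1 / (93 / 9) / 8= -3 / 62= -0.05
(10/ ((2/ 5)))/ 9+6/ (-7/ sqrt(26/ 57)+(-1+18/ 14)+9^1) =-2.78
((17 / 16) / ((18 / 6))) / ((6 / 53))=901 / 288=3.13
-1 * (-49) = 49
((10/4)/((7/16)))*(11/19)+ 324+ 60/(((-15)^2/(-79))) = 610952/1995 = 306.24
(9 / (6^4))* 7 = 7 / 144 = 0.05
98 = 98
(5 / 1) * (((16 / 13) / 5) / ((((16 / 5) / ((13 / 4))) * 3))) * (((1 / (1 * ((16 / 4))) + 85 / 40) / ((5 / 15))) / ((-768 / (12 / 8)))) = -95 / 16384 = -0.01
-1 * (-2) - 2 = 0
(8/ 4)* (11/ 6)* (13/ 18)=143/ 54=2.65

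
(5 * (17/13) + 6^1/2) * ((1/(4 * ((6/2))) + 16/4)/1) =1519/39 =38.95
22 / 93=0.24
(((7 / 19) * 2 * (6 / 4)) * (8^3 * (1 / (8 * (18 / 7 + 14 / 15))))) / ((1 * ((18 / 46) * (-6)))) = -490 / 57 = -8.60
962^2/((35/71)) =65706524/35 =1877329.26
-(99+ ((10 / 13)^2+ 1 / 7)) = -117986 / 1183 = -99.73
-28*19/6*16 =-4256/3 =-1418.67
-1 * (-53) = 53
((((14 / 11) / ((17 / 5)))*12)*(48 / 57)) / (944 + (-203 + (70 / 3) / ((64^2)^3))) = 1385384650997760 / 271384174387127747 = 0.01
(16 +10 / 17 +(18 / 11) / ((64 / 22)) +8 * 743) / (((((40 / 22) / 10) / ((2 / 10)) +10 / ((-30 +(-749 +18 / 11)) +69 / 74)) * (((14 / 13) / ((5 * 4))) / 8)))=146542106781785 / 148288518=988222.88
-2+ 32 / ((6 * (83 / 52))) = 334 / 249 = 1.34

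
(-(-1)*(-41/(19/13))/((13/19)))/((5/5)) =-41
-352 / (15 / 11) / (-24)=484 / 45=10.76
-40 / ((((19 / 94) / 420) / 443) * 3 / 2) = -466390400 / 19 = -24546863.16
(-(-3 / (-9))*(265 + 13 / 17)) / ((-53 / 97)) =146082 / 901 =162.13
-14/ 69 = -0.20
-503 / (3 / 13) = -6539 / 3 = -2179.67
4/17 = 0.24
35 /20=7 /4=1.75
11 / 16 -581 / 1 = -9285 / 16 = -580.31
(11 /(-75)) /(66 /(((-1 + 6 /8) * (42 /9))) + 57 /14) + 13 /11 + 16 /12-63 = -5239258 /86625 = -60.48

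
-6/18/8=-0.04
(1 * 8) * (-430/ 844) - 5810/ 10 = -123451/ 211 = -585.08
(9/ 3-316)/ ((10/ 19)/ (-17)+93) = -101099/ 30029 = -3.37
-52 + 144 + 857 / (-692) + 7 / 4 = 32009 / 346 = 92.51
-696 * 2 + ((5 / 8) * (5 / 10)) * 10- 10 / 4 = -11131 / 8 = -1391.38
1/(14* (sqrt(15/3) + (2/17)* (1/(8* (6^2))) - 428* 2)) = -2564876088/30737250625543 - 2996352* sqrt(5)/30737250625543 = -0.00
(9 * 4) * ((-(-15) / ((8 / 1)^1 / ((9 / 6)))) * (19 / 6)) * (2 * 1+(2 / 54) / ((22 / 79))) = 120365 / 176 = 683.89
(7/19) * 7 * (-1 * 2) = -98/19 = -5.16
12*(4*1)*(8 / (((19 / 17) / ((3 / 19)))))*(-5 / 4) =-24480 / 361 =-67.81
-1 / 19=-0.05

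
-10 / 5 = -2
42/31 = 1.35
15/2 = 7.50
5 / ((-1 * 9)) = -5 / 9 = -0.56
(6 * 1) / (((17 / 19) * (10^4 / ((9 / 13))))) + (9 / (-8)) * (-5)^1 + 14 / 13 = 3703069 / 552500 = 6.70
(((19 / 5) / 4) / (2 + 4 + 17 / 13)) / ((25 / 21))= 273 / 2500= 0.11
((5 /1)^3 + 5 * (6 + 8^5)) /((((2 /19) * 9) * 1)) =1038635 /6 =173105.83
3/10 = 0.30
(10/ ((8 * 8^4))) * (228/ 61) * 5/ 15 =95/ 249856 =0.00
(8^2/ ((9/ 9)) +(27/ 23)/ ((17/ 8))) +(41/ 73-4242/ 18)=-14604248/ 85629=-170.55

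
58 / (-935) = -58 / 935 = -0.06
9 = 9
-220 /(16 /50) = -1375 /2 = -687.50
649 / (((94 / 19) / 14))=86317 / 47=1836.53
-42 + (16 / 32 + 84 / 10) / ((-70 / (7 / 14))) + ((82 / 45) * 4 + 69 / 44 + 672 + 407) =144946979 / 138600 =1045.79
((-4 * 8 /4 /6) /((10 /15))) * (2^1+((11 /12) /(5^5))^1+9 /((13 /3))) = -1987643 /243750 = -8.15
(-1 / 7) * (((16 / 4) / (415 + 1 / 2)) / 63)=-8 / 366471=-0.00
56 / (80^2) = 7 / 800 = 0.01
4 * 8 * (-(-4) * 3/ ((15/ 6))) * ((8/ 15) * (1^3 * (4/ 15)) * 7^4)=19668992/ 375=52450.65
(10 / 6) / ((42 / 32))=80 / 63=1.27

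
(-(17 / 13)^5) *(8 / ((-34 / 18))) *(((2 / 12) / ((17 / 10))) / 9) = 196520 / 1113879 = 0.18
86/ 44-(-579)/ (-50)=-2647/ 275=-9.63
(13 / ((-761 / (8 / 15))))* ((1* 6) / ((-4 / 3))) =156 / 3805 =0.04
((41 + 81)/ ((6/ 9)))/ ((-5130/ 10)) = -61/ 171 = -0.36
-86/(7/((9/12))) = -129/14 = -9.21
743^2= 552049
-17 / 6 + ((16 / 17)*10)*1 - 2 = 4.58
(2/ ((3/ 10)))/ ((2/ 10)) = 33.33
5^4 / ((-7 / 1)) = -89.29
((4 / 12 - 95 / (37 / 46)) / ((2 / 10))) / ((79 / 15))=-111.81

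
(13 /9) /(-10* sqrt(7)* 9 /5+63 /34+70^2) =30056* sqrt(7) /27773933761+10523578 /35709343407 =0.00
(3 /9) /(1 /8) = 8 /3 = 2.67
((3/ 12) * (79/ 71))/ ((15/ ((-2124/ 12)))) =-4661/ 1420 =-3.28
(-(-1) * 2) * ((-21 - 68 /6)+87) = 328 /3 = 109.33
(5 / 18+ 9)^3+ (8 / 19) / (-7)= 619395923 / 775656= 798.54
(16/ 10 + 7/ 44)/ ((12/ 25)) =645/ 176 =3.66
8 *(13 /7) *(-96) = -9984 /7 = -1426.29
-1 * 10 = -10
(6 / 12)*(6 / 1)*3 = 9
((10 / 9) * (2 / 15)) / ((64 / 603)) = 67 / 48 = 1.40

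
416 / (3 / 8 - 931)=-0.45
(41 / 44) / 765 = 41 / 33660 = 0.00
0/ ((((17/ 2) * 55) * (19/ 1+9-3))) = 0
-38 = -38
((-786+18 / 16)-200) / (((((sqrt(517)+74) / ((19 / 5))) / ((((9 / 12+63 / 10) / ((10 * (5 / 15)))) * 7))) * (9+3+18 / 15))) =-95911067 / 1531200+2592191 * sqrt(517) / 3062400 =-43.39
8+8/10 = 44/5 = 8.80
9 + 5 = 14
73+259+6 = 338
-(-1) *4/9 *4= 16/9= 1.78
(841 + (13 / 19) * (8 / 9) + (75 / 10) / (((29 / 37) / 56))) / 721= 6830875 / 3575439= 1.91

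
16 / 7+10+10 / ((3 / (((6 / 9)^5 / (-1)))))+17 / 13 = 872653 / 66339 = 13.15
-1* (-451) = 451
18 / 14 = 1.29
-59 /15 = -3.93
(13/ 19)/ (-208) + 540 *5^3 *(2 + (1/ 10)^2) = 41245199/ 304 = 135675.00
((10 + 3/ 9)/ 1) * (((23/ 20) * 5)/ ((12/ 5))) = 3565/ 144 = 24.76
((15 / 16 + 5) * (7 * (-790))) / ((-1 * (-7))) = -37525 / 8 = -4690.62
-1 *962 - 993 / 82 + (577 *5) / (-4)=-278039 / 164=-1695.36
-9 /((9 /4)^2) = -16 /9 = -1.78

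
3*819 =2457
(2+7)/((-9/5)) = -5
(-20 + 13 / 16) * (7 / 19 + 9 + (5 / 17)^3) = -269204923 / 1493552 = -180.24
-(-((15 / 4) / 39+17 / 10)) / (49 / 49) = 1.80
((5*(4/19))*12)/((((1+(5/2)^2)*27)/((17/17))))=320/4959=0.06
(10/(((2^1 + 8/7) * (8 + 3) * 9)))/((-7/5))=-25/1089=-0.02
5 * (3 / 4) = 15 / 4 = 3.75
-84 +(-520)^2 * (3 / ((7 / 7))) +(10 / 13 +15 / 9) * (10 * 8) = 31641124 / 39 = 811310.87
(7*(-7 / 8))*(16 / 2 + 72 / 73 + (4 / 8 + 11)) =-146559 / 1168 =-125.48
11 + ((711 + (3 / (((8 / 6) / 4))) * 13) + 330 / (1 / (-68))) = -21601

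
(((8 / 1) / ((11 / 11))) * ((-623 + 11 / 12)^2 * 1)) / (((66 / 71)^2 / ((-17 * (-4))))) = 4775570303825 / 19602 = 243626686.25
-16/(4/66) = -264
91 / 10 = 9.10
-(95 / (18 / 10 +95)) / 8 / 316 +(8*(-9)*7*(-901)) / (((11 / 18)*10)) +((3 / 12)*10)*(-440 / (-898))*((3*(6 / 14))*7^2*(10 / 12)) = 204291180506873 / 2746874240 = 74372.24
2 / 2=1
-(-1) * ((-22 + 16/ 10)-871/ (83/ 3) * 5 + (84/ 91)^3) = -161401707/ 911755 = -177.02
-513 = -513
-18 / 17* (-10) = 180 / 17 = 10.59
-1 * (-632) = 632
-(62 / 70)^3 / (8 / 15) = -89373 / 68600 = -1.30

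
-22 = -22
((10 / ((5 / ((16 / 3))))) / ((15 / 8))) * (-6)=-512 / 15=-34.13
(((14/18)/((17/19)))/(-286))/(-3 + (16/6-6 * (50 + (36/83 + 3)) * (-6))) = -11039/6985191642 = -0.00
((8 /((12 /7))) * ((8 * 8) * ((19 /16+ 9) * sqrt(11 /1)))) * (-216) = -657216 * sqrt(11) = -2179738.88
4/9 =0.44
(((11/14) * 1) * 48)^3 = 18399744/343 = 53643.57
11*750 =8250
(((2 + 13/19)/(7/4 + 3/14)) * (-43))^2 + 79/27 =101888452807/29484675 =3455.64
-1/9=-0.11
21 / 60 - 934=-18673 / 20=-933.65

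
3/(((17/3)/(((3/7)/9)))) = 3/119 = 0.03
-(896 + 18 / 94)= -896.19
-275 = -275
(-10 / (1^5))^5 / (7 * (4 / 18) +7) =-900000 / 77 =-11688.31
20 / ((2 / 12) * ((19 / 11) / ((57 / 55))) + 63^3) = 360 / 4500851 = 0.00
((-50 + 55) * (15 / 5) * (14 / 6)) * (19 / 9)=665 / 9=73.89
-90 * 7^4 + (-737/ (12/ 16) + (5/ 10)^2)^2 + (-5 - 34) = 107857945/ 144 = 749013.51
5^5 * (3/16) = 9375/16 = 585.94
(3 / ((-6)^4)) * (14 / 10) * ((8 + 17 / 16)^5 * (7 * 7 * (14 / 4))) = 30779542968125 / 905969664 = 33974.14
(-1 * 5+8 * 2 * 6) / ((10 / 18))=819 / 5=163.80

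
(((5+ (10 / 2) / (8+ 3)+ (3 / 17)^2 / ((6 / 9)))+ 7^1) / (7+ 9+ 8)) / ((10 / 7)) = 556381 / 1525920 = 0.36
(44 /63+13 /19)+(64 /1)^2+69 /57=4906016 /1197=4098.59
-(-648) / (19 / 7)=4536 / 19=238.74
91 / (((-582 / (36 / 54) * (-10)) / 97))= 91 / 90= 1.01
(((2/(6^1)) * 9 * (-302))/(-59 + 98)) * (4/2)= -604/13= -46.46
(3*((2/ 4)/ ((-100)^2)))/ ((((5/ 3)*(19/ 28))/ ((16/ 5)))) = 126/ 296875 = 0.00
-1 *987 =-987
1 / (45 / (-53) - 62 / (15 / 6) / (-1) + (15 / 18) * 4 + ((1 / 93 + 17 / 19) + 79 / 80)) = 7492080 / 218598413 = 0.03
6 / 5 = 1.20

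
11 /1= 11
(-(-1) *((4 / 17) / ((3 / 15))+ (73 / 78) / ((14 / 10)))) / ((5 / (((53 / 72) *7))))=181525 / 95472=1.90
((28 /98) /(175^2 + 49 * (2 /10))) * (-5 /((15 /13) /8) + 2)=-0.00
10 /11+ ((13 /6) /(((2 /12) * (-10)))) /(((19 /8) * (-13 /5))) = 234 /209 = 1.12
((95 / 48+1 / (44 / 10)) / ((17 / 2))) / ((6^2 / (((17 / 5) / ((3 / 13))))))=3029 / 28512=0.11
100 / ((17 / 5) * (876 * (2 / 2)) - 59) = 500 / 14597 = 0.03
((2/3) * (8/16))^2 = 1/9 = 0.11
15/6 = 5/2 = 2.50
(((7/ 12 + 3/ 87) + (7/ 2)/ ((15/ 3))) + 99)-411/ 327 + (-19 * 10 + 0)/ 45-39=31771111/ 568980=55.84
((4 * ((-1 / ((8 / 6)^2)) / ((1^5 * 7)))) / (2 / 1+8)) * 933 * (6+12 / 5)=-25191 / 100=-251.91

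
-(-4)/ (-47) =-4/ 47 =-0.09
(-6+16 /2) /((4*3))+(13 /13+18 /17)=2.23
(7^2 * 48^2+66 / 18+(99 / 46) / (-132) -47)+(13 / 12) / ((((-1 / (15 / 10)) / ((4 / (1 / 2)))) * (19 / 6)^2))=22488115007 / 199272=112851.35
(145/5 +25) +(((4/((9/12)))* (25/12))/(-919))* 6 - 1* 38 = 43912/2757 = 15.93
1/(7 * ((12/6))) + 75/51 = 367/238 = 1.54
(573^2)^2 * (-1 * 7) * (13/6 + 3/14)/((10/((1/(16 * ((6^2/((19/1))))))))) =-379296057885/64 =-5926500904.45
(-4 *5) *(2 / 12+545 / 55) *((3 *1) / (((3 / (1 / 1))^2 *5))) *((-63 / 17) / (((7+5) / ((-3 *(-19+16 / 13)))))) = 97755 / 442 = 221.17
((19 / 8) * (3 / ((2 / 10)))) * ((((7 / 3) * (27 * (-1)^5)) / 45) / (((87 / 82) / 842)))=-2295713 / 58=-39581.26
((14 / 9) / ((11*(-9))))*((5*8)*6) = -1120 / 297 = -3.77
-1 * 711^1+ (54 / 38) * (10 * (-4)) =-14589 / 19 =-767.84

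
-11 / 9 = -1.22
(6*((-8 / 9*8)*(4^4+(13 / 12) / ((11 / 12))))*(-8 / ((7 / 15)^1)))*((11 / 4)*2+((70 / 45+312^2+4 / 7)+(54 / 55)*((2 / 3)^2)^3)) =977191637161472 / 53361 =18312843409.26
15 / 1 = 15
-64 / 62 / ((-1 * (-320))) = -1 / 310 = -0.00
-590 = -590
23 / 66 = 0.35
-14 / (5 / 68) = -952 / 5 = -190.40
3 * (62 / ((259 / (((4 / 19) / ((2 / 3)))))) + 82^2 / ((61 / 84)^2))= 700427955708 / 18311041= 38251.67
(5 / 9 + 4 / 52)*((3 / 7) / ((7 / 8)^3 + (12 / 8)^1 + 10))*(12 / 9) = 151552 / 5103189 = 0.03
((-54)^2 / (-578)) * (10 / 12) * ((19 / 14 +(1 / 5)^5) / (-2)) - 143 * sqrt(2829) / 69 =-107.38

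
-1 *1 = -1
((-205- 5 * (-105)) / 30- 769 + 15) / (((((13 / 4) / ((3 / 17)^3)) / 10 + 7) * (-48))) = 16725 / 71429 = 0.23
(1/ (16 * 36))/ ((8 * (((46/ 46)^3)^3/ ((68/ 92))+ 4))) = 17/ 419328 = 0.00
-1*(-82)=82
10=10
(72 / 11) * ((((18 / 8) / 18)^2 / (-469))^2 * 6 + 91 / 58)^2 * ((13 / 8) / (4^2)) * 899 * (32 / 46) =1523777750969479202053467 / 1488914620568890769408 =1023.42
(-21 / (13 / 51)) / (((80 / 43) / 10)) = -46053 / 104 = -442.82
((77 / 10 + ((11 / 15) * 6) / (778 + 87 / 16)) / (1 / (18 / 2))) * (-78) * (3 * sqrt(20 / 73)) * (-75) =6102549882 * sqrt(365) / 183011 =637060.35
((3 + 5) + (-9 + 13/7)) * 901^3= 4388596206/7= 626942315.14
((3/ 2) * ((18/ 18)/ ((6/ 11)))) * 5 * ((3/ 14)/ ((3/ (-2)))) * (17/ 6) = -935/ 168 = -5.57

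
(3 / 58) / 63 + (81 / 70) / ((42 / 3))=7117 / 85260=0.08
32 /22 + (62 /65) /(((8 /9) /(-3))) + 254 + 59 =311.24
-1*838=-838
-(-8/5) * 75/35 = 24/7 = 3.43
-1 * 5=-5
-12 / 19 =-0.63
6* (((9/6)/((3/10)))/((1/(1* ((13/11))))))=390/11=35.45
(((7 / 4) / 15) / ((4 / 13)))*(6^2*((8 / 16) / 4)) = 273 / 160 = 1.71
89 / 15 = 5.93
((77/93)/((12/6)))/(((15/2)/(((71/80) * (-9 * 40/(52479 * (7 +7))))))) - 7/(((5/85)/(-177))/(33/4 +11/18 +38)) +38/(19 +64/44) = 987037.44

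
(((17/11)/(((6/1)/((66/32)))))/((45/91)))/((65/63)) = 833/800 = 1.04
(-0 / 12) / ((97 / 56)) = 0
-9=-9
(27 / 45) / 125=3 / 625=0.00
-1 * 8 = -8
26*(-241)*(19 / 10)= -59527 / 5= -11905.40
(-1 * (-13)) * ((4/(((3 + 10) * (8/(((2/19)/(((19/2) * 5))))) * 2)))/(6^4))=1/2339280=0.00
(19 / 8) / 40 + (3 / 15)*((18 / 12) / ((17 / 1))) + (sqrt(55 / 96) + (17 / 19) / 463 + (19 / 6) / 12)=147663047 / 430701120 + sqrt(330) / 24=1.10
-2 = -2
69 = 69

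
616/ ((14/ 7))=308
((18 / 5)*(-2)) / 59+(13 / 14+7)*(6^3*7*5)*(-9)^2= 1432266264 / 295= 4855139.88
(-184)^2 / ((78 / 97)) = 1642016 / 39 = 42102.97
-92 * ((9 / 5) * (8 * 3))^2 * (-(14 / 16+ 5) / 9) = 2801952 / 25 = 112078.08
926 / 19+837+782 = 31687 / 19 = 1667.74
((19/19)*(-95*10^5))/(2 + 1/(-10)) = -5000000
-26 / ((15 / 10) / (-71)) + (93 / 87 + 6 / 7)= 750649 / 609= 1232.59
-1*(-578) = 578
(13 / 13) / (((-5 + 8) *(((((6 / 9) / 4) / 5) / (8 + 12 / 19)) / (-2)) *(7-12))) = 656 / 19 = 34.53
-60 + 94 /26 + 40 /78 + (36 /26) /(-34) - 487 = -359951 /663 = -542.91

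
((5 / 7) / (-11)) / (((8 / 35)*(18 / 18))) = -25 / 88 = -0.28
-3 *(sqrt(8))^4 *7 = -1344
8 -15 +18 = 11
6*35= 210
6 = 6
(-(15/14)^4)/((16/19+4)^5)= -0.00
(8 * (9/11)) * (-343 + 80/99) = -271016/121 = -2239.80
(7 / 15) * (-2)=-14 / 15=-0.93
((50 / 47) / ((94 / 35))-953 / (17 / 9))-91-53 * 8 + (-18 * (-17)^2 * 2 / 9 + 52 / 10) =-407437527 / 187765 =-2169.93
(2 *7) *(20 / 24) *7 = 245 / 3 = 81.67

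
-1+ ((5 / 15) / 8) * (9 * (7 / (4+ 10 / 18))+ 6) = -57 / 328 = -0.17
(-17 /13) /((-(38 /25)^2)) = 10625 /18772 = 0.57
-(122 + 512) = -634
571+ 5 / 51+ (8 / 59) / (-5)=8591762 / 15045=571.07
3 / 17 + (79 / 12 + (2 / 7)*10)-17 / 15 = 8.48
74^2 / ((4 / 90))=123210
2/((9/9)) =2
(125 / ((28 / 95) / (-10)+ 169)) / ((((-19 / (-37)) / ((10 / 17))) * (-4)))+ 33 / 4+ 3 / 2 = 52056793 / 5457748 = 9.54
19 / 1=19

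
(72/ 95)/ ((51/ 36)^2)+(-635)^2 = 11070552743/ 27455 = 403225.38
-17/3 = -5.67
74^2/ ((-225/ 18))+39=-9977/ 25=-399.08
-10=-10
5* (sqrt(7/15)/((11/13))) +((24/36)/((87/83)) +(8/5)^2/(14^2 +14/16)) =741098/1141875 +13* sqrt(105)/33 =4.69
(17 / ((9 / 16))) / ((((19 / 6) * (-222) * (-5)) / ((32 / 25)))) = 8704 / 790875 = 0.01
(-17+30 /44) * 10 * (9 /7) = -16155 /77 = -209.81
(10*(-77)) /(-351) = 770 /351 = 2.19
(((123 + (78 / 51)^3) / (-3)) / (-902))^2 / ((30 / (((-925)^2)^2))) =53395266.64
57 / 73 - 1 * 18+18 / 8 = -4371 / 292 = -14.97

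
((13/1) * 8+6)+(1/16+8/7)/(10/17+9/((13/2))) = 5401355/48832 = 110.61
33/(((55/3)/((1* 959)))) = 8631/5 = 1726.20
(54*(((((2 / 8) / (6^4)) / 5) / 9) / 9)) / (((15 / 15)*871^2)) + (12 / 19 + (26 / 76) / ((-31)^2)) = 340339158478339 / 538566771618720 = 0.63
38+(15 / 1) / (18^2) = 38.05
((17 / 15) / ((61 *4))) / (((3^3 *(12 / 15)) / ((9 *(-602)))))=-5117 / 4392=-1.17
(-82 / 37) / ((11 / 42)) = -3444 / 407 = -8.46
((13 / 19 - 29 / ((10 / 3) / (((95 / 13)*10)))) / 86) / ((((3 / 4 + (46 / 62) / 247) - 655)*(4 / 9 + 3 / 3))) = 87531228 / 11201396843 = 0.01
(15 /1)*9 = 135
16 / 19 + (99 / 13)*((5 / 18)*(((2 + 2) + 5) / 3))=3551 / 494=7.19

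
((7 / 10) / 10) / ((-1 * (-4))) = 7 / 400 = 0.02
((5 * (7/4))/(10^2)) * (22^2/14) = 121/40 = 3.02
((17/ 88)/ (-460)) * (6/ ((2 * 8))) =-51/ 323840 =-0.00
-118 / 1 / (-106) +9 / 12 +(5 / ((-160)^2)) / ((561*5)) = 1.86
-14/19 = -0.74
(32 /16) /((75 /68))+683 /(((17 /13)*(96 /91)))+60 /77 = 521174531 /1047200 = 497.68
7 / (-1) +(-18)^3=-5839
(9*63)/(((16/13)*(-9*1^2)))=-819/16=-51.19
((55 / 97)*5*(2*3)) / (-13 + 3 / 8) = -13200 / 9797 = -1.35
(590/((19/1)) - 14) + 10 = 514/19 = 27.05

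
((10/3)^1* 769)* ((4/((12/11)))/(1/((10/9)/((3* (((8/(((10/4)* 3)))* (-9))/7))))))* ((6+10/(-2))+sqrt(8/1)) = -7401625* sqrt(2)/1458 - 7401625/2916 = -9717.62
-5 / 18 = -0.28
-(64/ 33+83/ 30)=-1553/ 330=-4.71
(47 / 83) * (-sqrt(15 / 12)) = -47 * sqrt(5) / 166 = -0.63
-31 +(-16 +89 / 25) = -1086 / 25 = -43.44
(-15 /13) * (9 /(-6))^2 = -135 /52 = -2.60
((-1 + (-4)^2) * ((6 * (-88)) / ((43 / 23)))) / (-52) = 45540 / 559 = 81.47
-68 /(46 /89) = -3026 /23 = -131.57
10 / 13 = 0.77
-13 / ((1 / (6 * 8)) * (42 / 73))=-7592 / 7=-1084.57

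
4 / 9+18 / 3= 58 / 9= 6.44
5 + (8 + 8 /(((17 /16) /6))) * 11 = 10029 /17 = 589.94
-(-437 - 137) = 574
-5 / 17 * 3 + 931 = 15812 / 17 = 930.12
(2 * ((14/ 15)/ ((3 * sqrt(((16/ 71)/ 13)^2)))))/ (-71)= -91/ 180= -0.51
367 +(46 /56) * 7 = 1491 /4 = 372.75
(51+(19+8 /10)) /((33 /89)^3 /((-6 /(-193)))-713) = -499118052 /5014869235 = -0.10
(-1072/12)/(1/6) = -536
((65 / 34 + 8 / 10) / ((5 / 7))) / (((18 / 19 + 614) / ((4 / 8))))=61313 / 19862800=0.00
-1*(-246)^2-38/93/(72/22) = -101303993/1674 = -60516.12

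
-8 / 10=-4 / 5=-0.80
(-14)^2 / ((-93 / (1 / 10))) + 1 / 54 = -1609 / 8370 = -0.19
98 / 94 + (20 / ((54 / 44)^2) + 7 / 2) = 1221203 / 68526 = 17.82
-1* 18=-18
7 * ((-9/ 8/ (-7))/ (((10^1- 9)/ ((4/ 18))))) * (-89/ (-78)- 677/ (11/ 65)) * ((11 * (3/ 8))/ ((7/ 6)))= -10294233/ 2912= -3535.11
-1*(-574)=574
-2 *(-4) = 8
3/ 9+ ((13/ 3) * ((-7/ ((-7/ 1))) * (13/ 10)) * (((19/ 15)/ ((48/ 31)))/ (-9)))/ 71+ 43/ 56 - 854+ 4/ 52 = -1071169039531/ 1256018400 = -852.83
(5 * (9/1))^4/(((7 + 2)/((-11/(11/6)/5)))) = -546750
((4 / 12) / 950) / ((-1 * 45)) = -1 / 128250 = -0.00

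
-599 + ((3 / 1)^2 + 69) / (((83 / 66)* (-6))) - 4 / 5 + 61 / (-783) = -198286396 / 324945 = -610.22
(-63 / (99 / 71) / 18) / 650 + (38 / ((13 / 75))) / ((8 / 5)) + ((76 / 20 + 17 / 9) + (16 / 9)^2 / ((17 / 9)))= 144.38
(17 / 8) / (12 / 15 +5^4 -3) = 85 / 24912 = 0.00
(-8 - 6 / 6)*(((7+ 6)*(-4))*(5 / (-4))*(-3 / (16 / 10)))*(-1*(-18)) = 78975 / 4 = 19743.75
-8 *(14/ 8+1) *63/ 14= -99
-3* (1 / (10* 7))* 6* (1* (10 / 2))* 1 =-9 / 7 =-1.29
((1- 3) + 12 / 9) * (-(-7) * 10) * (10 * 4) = -5600 / 3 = -1866.67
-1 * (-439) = 439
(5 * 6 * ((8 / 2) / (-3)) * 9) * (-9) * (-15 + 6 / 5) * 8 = -357696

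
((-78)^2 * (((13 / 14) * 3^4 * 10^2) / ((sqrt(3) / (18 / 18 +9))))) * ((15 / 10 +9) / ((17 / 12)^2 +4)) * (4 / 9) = 20500646400 * sqrt(3) / 173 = 205249486.43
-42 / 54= -7 / 9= -0.78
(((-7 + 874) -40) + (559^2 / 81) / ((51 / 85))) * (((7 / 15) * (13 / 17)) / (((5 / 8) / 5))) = 1283730448 / 61965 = 20717.02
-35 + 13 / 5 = -162 / 5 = -32.40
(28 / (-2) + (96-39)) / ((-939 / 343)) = -14749 / 939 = -15.71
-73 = -73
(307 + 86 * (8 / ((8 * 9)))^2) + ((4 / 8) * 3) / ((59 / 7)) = 2946155 / 9558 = 308.24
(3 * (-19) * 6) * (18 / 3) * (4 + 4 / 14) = -61560 / 7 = -8794.29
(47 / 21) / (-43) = -47 / 903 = -0.05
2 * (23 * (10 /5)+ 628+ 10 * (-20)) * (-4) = -3792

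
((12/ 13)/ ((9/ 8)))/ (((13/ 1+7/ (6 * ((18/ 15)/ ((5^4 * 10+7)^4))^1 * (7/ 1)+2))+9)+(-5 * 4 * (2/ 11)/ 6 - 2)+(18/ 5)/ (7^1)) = 0.04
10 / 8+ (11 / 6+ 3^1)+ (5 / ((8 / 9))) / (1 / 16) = 1153 / 12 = 96.08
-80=-80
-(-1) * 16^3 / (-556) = -1024 / 139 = -7.37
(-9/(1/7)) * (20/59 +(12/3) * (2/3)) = -11172/59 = -189.36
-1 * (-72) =72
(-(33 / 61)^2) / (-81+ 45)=121 / 14884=0.01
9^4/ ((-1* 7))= -6561/ 7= -937.29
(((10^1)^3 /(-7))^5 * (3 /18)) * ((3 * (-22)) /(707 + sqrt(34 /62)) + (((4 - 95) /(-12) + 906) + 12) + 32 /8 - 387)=-6304534566125000000000000 /1171932933213 - 5500000000000000 * sqrt(527) /130214770357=-5379604518140.91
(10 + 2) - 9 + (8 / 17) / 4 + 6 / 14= 422 / 119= 3.55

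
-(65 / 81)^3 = -274625 / 531441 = -0.52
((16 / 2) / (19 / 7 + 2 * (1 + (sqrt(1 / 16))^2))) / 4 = 112 / 271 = 0.41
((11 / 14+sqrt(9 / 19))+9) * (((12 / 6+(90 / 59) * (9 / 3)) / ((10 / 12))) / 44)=1746 * sqrt(19) / 61655+39867 / 22715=1.88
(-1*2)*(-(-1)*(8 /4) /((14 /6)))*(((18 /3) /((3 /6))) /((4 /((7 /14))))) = -18 /7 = -2.57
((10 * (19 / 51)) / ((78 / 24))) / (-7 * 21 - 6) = -760 / 101439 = -0.01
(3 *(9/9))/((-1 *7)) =-3/7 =-0.43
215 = 215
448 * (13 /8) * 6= 4368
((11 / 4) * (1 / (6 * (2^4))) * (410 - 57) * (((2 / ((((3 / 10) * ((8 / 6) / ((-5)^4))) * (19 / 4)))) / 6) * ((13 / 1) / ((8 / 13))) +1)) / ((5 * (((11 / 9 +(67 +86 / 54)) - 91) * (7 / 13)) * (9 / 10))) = -26644087 / 58368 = -456.48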